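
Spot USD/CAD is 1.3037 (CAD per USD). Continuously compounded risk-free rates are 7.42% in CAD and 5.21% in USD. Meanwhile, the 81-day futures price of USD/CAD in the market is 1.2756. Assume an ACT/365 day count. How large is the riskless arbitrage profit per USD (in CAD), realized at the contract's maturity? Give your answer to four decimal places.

0.0345 per USD (in CAD)

Fair futures: F* = S·e^(carry·T), with carry = (r_CAD − r_USD) = 0.0742 − 0.0521 = 0.0221
F* = 1.3037 · e^(0.0221 × 81/365) = 1.3037 · e^0.004904 = 1.3037 × 1.004916 = 1.3101
Market 1.2756 < fair 1.3101: forward underpriced → reverse cash-and-carry (short spot, go long the forward).
At maturity, profit = |F_mkt − F*| = |1.2756 − 1.3101| = 0.0345 per USD (in CAD)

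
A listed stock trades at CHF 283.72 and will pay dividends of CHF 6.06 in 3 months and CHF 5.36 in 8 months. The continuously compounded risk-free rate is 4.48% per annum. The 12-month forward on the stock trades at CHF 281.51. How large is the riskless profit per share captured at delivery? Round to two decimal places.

PV(dividends) I = 6.06·e^(−0.0448·3/12) + 5.36·e^(−0.0448·8/12) = 11.1948
Fair forward F* = (S − I)·e^(rT) = (283.72 − 11.1948)·e^0.044800 = 272.5252 × 1.045819 = 285.0120
Market CHF 281.51 < fair 285.0120: forward underpriced → reverse cash-and-carry (short the stock, invest proceeds at r, pay the dividends, go long the forward).
Profit at T = |F_mkt − F*| = |281.51 − 285.0120| = CHF 3.50 per share

CHF 3.50 per share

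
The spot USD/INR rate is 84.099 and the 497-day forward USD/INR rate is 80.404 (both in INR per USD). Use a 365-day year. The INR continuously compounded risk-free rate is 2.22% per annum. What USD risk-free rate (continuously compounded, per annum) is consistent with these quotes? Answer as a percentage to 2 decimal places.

F = S·e^((r_INR − r_USD)T) ⇒ r_USD = r_INR − ln(F/S)/T
ln(80.404/84.099) = -0.044931; /(497/365) = -0.032998
r_USD = 0.0222 + 0.032998 = 0.055198
r_USD = 5.52%

5.52%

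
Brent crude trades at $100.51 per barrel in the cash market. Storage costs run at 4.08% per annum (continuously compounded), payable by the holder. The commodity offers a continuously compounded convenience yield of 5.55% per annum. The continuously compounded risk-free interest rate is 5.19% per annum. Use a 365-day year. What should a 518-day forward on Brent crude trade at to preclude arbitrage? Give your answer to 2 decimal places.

Net carry = r + u − y = 0.0519 + 0.0408 − 0.0555 = 0.0372
F = S·e^((r+u−y)T) = 100.51 · e^(0.0372 × 518/365) = 100.51 · e^0.052793
= 100.51 × 1.054211 = $105.96 per barrel

$105.96 per barrel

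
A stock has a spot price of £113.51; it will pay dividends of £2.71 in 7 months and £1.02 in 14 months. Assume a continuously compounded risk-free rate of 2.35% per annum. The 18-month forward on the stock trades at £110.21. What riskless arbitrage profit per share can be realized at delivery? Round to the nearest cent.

PV(dividends) I = 2.71·e^(−0.0235·7/12) + 1.02·e^(−0.0235·14/12) = 3.6655
Fair forward F* = (S − I)·e^(rT) = (113.51 − 3.6655)·e^0.035250 = 109.8445 × 1.035879 = 113.7856
Market £110.21 < fair 113.7856: forward underpriced → reverse cash-and-carry (short the stock, invest proceeds at r, pay the dividends, go long the forward).
Profit at T = |F_mkt − F*| = |110.21 − 113.7856| = £3.58 per share

£3.58 per share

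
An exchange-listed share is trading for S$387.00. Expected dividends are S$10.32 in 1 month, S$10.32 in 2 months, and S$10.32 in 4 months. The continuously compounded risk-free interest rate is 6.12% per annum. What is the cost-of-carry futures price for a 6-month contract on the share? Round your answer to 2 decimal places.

PV(dividends) I = 10.32·e^(−0.0612·1/12) + 10.32·e^(−0.0612·2/12) + 10.32·e^(−0.0612·4/12)
I = 10.2675 + 10.2153 + 10.1116 = 30.5944
F = (S − I)·e^(rT) = (387.00 − 30.5944) · e^(0.0612·6/12)
= 356.4056 · e^0.030600 = 356.4056 × 1.031073 = S$367.48

S$367.48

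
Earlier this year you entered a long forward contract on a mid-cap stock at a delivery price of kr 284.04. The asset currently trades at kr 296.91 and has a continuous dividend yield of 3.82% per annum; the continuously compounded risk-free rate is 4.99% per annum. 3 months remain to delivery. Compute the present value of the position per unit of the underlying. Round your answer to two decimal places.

kr 13.57

Current fair forward for the remaining 3 months: F = S·e^((r − q)·T), (r − q) = 0.0499 − 0.0382 = 0.0117
F = 296.91 · e^(0.0117 × 3/12) = 296.91 × 1.002929 = 297.7796
Value of long forward = (F − K)·e^(−rT) = (297.7796 − 284.04) · e^(−0.0499·3/12)
= 13.7396 × 0.987602 = 13.57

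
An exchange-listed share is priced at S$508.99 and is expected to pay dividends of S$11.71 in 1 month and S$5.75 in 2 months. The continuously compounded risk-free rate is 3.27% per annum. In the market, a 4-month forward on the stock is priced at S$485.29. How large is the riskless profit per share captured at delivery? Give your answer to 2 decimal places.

PV(dividends) I = 11.71·e^(−0.0327·1/12) + 5.75·e^(−0.0327·2/12) = 17.3969
Fair forward F* = (S − I)·e^(rT) = (508.99 − 17.3969)·e^0.010900 = 491.5931 × 1.010960 = 496.9810
Market S$485.29 < fair 496.9810: forward underpriced → reverse cash-and-carry (short the stock, invest proceeds at r, pay the dividends, go long the forward).
Profit at T = |F_mkt − F*| = |485.29 − 496.9810| = S$11.69 per share

S$11.69 per share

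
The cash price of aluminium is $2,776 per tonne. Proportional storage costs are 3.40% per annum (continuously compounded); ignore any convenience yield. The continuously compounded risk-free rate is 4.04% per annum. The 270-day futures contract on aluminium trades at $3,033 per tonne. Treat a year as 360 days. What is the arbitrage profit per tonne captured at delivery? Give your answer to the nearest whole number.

$98 per tonne

Fair futures: F* = S·e^(carry·T), with carry = (r + u) = 0.0404 + 0.0340 = 0.0744
F* = 2776 · e^(0.0744 × 270/360) = 2776 · e^0.055800 = 2776 × 1.057386 = $2935.3035
Market $3033 > fair $2935.3035: forward overpriced → cash-and-carry (buy spot, short the forward).
At maturity, profit = |F_mkt − F*| = |3033 − 2935.3035| = $98 per tonne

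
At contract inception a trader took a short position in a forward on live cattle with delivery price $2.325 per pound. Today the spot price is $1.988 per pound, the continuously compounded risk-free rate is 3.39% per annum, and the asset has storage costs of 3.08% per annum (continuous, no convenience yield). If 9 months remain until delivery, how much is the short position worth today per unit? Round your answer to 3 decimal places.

$0.232 per pound

Current fair forward for the remaining 9 months: F = S·e^((r + u)·T), (r + u) = 0.0339 + 0.0308 = 0.0647
F = 1.988 · e^(0.0647 × 9/12) = 1.988 × 1.049722 = 2.0868
Value of long forward = (F − K)·e^(−rT) = (2.0868 − 2.325) · e^(−0.0339·9/12)
= -0.2382 × 0.974895 = -0.232
Short position value = −(long value) = $0.232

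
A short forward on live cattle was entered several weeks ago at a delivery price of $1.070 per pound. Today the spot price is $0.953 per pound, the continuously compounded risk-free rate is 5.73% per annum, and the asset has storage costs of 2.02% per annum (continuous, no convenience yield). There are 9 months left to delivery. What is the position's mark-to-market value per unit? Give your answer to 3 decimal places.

$0.057 per pound

Current fair forward for the remaining 9 months: F = S·e^((r + u)·T), (r + u) = 0.0573 + 0.0202 = 0.0775
F = 0.953 · e^(0.0775 × 9/12) = 0.953 × 1.059847 = 1.0100
Value of long forward = (F − K)·e^(−rT) = (1.0100 − 1.070) · e^(−0.0573·9/12)
= -0.0600 × 0.957935 = -0.057
Short position value = −(long value) = $0.057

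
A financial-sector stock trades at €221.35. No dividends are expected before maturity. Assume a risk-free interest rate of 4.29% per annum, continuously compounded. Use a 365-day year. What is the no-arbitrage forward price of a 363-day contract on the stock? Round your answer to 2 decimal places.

€231.00

F = S·e^(rT) = 221.35 · e^(0.0429 × 363/365)
= 221.35 · e^0.042665 = 221.35 × 1.043588
F = €231.00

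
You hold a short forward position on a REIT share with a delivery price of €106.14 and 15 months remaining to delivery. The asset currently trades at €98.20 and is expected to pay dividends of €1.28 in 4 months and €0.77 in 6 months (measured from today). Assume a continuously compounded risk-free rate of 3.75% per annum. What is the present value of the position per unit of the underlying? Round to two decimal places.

€5.10

PV(remaining dividends) I = 1.28·e^(−0.0375·4/12) + 0.77·e^(−0.0375·6/12) = 2.0198
Current forward F = (S − I)·e^(rT) = (98.20 − 2.0198)·e^(0.0375·15/12) = 96.1802 × 1.047991 = 100.7960
Value (long) = (F − K)·e^(−rT) = (100.7960 − 106.14) × 0.954207 = -5.0993
Short position value = −(long value) = €5.10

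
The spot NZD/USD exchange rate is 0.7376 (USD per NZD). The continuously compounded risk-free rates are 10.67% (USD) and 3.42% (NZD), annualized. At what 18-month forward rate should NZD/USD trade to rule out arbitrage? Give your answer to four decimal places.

0.8223

F = S·e^((r_USD − r_NZD)T) = 0.7376 · e^((0.1067 − 0.0342) × 18/12)
= 0.7376 · e^0.108750 = 0.7376 × 1.114884
F = 0.8223 USD per NZD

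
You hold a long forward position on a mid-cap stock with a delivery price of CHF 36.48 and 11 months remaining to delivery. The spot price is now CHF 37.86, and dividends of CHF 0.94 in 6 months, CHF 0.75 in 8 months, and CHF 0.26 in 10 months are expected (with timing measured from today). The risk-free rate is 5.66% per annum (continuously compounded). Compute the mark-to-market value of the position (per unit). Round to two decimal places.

CHF 1.34

PV(remaining dividends) I = 0.94·e^(−0.0566·6/12) + 0.75·e^(−0.0566·8/12) + 0.26·e^(−0.0566·10/12) = 1.8840
Current forward F = (S − I)·e^(rT) = (37.86 − 1.8840)·e^(0.0566·11/12) = 35.9760 × 1.053253 = 37.8918
Value (long) = (F − K)·e^(−rT) = (37.8918 − 36.48) × 0.949440 = 1.3404
Value = CHF 1.34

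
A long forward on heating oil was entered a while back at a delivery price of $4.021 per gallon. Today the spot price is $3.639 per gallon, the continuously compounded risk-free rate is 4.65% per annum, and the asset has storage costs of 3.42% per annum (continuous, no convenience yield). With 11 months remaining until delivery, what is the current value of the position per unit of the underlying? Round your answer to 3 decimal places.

-$0.098 per gallon

Current fair forward for the remaining 11 months: F = S·e^((r + u)·T), (r + u) = 0.0465 + 0.0342 = 0.0807
F = 3.639 · e^(0.0807 × 11/12) = 3.639 × 1.076780 = 3.9184
Value of long forward = (F − K)·e^(−rT) = (3.9184 − 4.021) · e^(−0.0465·11/12)
= -0.1026 × 0.958271 = -0.098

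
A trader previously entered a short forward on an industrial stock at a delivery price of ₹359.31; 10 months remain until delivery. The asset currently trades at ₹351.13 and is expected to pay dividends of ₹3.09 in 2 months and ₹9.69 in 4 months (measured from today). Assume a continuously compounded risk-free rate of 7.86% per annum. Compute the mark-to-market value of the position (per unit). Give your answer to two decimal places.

-₹2.11

PV(remaining dividends) I = 3.09·e^(−0.0786·2/12) + 9.69·e^(−0.0786·4/12) = 12.4892
Current forward F = (S − I)·e^(rT) = (351.13 − 12.4892)·e^(0.0786·10/12) = 338.6408 × 1.067693 = 361.5644
Value (long) = (F − K)·e^(−rT) = (361.5644 − 359.31) × 0.936599 = 2.1115
Short position value = −(long value) = -₹2.11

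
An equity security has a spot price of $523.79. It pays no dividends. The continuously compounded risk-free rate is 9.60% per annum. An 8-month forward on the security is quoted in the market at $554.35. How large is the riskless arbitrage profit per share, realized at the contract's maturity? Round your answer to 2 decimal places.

Fair forward: F* = S·e^(carry·T), with carry = r = 0.0960
F* = 523.79 · e^(0.0960 × 8/12) = 523.79 · e^0.064000 = 523.79 × 1.066092 = $558.4083
Market $554.35 < fair $558.4083: forward underpriced → reverse cash-and-carry (short spot, go long the forward).
At maturity, profit = |F_mkt − F*| = |554.35 − 558.4083| = $4.06 per share

$4.06 per share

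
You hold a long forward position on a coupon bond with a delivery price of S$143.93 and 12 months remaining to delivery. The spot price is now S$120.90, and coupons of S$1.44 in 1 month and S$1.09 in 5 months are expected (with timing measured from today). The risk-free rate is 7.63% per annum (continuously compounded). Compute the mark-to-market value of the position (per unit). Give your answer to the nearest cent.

PV(remaining coupons) I = 1.44·e^(−0.0763·1/12) + 1.09·e^(−0.0763·5/12) = 2.4868
Current forward F = (S − I)·e^(rT) = (120.90 − 2.4868)·e^(0.0763·12/12) = 118.4132 × 1.079286 = 127.8017
Value (long) = (F − K)·e^(−rT) = (127.8017 − 143.93) × 0.926538 = -14.9435
Value = -S$14.94

-S$14.94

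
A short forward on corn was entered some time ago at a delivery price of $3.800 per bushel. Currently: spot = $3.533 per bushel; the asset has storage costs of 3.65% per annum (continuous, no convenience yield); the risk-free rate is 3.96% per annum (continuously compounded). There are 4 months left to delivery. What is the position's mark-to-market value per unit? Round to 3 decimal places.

$0.174 per bushel

Current fair forward for the remaining 4 months: F = S·e^((r + u)·T), (r + u) = 0.0396 + 0.0365 = 0.0761
F = 3.533 · e^(0.0761 × 4/12) = 3.533 × 1.025691 = 3.6238
Value of long forward = (F − K)·e^(−rT) = (3.6238 − 3.800) · e^(−0.0396·4/12)
= -0.1762 × 0.986887 = -0.174
Short position value = −(long value) = $0.174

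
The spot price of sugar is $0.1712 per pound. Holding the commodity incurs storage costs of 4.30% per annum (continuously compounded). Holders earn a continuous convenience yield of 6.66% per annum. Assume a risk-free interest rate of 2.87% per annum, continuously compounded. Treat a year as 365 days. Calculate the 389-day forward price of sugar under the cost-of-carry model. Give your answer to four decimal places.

$0.1721 per pound

Net carry = r + u − y = 0.0287 + 0.0430 − 0.0666 = 0.0051
F = S·e^((r+u−y)T) = 0.1712 · e^(0.0051 × 389/365) = 0.1712 · e^0.005435
= 0.1712 × 1.005450 = $0.1721 per pound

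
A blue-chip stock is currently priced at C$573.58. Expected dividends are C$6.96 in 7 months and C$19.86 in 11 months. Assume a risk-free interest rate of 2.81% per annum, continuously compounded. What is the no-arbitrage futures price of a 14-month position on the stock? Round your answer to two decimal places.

C$565.62

PV(dividends) I = 6.96·e^(−0.0281·7/12) + 19.86·e^(−0.0281·11/12)
I = 6.8468 + 19.3550 = 26.2018
F = (S − I)·e^(rT) = (573.58 − 26.2018) · e^(0.0281·14/12)
= 547.3782 · e^0.032783 = 547.3782 × 1.033326 = C$565.62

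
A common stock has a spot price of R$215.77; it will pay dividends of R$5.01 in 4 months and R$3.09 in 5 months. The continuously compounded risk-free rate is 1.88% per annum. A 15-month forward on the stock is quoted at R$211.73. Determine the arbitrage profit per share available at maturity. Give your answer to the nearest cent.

R$0.93 per share

PV(dividends) I = 5.01·e^(−0.0188·4/12) + 3.09·e^(−0.0188·5/12) = 8.0446
Fair forward F* = (S − I)·e^(rT) = (215.77 − 8.0446)·e^0.023500 = 207.7254 × 1.023778 = 212.6647
Market R$211.73 < fair 212.6647: forward underpriced → reverse cash-and-carry (short the stock, invest proceeds at r, pay the dividends, go long the forward).
Profit at T = |F_mkt − F*| = |211.73 − 212.6647| = R$0.93 per share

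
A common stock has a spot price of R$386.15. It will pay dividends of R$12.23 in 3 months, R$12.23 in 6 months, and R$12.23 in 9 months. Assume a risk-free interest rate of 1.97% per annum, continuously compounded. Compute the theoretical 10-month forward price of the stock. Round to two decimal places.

PV(dividends) I = 12.23·e^(−0.0197·3/12) + 12.23·e^(−0.0197·6/12) + 12.23·e^(−0.0197·9/12)
I = 12.1699 + 12.1101 + 12.0506 = 36.3306
F = (S − I)·e^(rT) = (386.15 − 36.3306) · e^(0.0197·10/12)
= 349.8194 · e^0.016417 = 349.8194 × 1.016552 = R$355.61

R$355.61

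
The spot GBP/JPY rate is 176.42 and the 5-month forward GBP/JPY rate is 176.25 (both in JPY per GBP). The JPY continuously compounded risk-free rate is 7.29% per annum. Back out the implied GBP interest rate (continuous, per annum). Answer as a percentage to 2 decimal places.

7.52%

F = S·e^((r_JPY − r_GBP)T) ⇒ r_GBP = r_JPY − ln(F/S)/T
ln(176.25/176.42) = -0.000964; /(5/12) = -0.002314
r_GBP = 0.0729 + 0.002314 = 0.075214
r_GBP = 7.52%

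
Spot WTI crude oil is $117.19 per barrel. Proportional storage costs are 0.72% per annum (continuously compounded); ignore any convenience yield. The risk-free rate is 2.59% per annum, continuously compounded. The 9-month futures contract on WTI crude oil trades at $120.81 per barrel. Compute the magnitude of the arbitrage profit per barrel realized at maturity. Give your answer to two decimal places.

$0.67 per barrel

Fair futures: F* = S·e^(carry·T), with carry = (r + u) = 0.0259 + 0.0072 = 0.0331
F* = 117.19 · e^(0.0331 × 9/12) = 117.19 · e^0.024825 = 117.19 × 1.025136 = $120.1357
Market $120.81 > fair $120.1357: forward overpriced → cash-and-carry (buy spot, short the forward).
At maturity, profit = |F_mkt − F*| = |120.81 − 120.1357| = $0.67 per barrel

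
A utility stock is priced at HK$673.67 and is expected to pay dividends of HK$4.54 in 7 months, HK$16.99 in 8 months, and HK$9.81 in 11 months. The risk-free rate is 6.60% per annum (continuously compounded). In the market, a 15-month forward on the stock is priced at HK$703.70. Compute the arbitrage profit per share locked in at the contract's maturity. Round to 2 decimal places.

PV(dividends) I = 4.54·e^(−0.0660·7/12) + 16.99·e^(−0.0660·8/12) + 9.81·e^(−0.0660·11/12) = 29.8613
Fair forward F* = (S − I)·e^(rT) = (673.67 − 29.8613)·e^0.082500 = 643.8087 × 1.085999 = 699.1756
Market HK$703.70 > fair 699.1756: forward overpriced → cash-and-carry (borrow at r, buy the stock and collect the dividends, short the forward).
Profit at T = |F_mkt − F*| = |703.70 − 699.1756| = HK$4.52 per share

HK$4.52 per share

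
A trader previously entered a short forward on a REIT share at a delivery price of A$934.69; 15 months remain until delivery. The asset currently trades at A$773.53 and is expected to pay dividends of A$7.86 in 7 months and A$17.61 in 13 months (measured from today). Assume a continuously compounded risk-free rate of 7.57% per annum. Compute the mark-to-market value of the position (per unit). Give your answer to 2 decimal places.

PV(remaining dividends) I = 7.86·e^(−0.0757·7/12) + 17.61·e^(−0.0757·13/12) = 23.7439
Current forward F = (S − I)·e^(rT) = (773.53 − 23.7439)·e^(0.0757·15/12) = 749.7861 × 1.099247 = 824.2001
Value (long) = (F − K)·e^(−rT) = (824.2001 − 934.69) × 0.909714 = -100.5142
Short position value = −(long value) = A$100.51

A$100.51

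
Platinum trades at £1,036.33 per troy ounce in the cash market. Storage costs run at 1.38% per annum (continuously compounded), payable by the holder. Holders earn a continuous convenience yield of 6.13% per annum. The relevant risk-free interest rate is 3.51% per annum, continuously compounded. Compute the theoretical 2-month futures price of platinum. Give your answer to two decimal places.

Net carry = r + u − y = 0.0351 + 0.0138 − 0.0613 = -0.0124
F = S·e^((r+u−y)T) = 1036.33 · e^(-0.0124 × 2/12) = 1036.33 · e^-0.00206667
= 1036.33 × 0.99793546 = £1,034.19 per troy ounce

£1,034.19 per troy ounce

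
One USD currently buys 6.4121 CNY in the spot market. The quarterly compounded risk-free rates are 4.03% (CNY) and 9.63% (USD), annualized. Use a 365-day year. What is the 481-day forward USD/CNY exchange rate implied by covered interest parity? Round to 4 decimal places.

By covered interest parity, F = S · (1+r_CNY/4)^(4T) / (1+r_USD/4)^(4T)
= 6.4121 × 1.054263 / 1.133603 = 6.4121 × 0.930011
F = 5.9633 CNY per USD

5.9633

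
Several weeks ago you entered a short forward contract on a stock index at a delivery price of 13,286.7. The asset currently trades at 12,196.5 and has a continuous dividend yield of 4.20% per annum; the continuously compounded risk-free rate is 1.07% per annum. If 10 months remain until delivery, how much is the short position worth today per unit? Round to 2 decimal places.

Current fair forward for the remaining 10 months: F = S·e^((r − q)·T), (r − q) = 0.0107 − 0.0420 = -0.0313
F = 12196.5 · e^(-0.0313 × 10/12) = 12196.5 × 0.97425390 = 11882.4877
Value of long forward = (F − K)·e^(−rT) = (11882.4877 − 13286.7) · e^(−0.0107·10/12)
= -1404.2123 × 0.99112297 = -1391.75
Short position value = −(long value) = 1391.75

1391.75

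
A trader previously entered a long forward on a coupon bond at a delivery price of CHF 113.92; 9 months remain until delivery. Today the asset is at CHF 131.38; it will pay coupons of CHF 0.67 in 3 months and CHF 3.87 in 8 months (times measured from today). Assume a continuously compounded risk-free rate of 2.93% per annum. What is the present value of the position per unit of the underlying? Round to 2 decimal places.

CHF 15.48

PV(remaining coupons) I = 0.67·e^(−0.0293·3/12) + 3.87·e^(−0.0293·8/12) = 4.4602
Current forward F = (S − I)·e^(rT) = (131.38 − 4.4602)·e^(0.0293·9/12) = 126.9198 × 1.022218 = 129.7397
Value (long) = (F − K)·e^(−rT) = (129.7397 − 113.92) × 0.978265 = 15.4759
Value = CHF 15.48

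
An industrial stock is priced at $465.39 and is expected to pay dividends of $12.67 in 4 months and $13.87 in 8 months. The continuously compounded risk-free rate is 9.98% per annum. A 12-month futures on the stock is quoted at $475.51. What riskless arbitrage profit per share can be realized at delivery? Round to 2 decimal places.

$10.84 per share

PV(dividends) I = 12.67·e^(−0.0998·4/12) + 13.87·e^(−0.0998·8/12) = 25.2327
Fair futures F* = (S − I)·e^(rT) = (465.39 − 25.2327)·e^0.099800 = 440.1573 × 1.104950 = 486.3518
Market $475.51 < fair 486.3518: forward underpriced → reverse cash-and-carry (short the stock, invest proceeds at r, pay the dividends, go long the forward).
Profit at T = |F_mkt − F*| = |475.51 − 486.3518| = $10.84 per share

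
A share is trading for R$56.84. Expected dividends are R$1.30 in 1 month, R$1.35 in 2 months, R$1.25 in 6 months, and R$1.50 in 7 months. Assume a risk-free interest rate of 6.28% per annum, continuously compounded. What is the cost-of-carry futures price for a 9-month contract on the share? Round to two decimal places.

PV(dividends) I = 1.30·e^(−0.0628·1/12) + 1.35·e^(−0.0628·2/12) + 1.25·e^(−0.0628·6/12) + 1.50·e^(−0.0628·7/12)
I = 1.2932 + 1.3359 + 1.2114 + 1.4460 = 5.2865
F = (S − I)·e^(rT) = (56.84 − 5.2865) · e^(0.0628·9/12)
= 51.5535 · e^0.047100 = 51.5535 × 1.048227 = R$54.04

R$54.04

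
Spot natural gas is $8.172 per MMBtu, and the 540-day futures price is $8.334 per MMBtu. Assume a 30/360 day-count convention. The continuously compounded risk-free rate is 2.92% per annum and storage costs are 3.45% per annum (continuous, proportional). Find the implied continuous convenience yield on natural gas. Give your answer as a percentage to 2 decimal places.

5.06%

F = S·e^((r+u−y)T) ⇒ (r+u−y) = ln(F/S)/T
ln(8.334/8.172) = 0.019630; /T ⇒ 0.013087
y = r + u − ln(F/S)/T = 0.0292 + 0.0345 − 0.013087 = 0.050613
y = 5.06%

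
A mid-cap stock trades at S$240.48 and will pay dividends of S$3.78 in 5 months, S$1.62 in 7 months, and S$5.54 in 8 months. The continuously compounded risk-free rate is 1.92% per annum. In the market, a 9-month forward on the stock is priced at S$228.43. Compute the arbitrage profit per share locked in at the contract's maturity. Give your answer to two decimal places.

PV(dividends) I = 3.78·e^(−0.0192·5/12) + 1.62·e^(−0.0192·7/12) + 5.54·e^(−0.0192·8/12) = 10.8214
Fair forward F* = (S − I)·e^(rT) = (240.48 − 10.8214)·e^0.014400 = 229.6586 × 1.014504 = 232.9896
Market S$228.43 < fair 232.9896: forward underpriced → reverse cash-and-carry (short the stock, invest proceeds at r, pay the dividends, go long the forward).
Profit at T = |F_mkt − F*| = |228.43 − 232.9896| = S$4.56 per share

S$4.56 per share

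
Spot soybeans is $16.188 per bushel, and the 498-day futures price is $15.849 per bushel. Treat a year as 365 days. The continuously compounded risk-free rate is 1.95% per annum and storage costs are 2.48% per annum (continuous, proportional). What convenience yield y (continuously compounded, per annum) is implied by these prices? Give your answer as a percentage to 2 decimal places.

F = S·e^((r+u−y)T) ⇒ (r+u−y) = ln(F/S)/T
ln(15.849/16.188) = -0.021164; /T ⇒ -0.015512
y = r + u − ln(F/S)/T = 0.0195 + 0.0248 + 0.015512 = 0.059812
y = 5.98%

5.98%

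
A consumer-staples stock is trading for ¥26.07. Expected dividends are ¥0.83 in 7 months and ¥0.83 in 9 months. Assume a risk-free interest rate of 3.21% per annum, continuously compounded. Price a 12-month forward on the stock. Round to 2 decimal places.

PV(dividends) I = 0.83·e^(−0.0321·7/12) + 0.83·e^(−0.0321·9/12)
I = 0.8146 + 0.8103 = 1.6249
F = (S − I)·e^(rT) = (26.07 − 1.6249) · e^(0.0321·12/12)
= 24.4451 · e^0.032100 = 24.4451 × 1.032621 = ¥25.24

¥25.24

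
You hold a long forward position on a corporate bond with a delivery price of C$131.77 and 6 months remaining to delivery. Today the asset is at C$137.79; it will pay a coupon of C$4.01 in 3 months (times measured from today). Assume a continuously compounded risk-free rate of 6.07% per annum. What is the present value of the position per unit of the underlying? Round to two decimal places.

PV(remaining coupons) I = 4.01·e^(−0.0607·3/12) = 3.9496
Current forward F = (S − I)·e^(rT) = (137.79 − 3.9496)·e^(0.0607·6/12) = 133.8404 × 1.030815 = 137.9647
Value (long) = (F − K)·e^(−rT) = (137.9647 − 131.77) × 0.970106 = 6.0095
Value = C$6.01

C$6.01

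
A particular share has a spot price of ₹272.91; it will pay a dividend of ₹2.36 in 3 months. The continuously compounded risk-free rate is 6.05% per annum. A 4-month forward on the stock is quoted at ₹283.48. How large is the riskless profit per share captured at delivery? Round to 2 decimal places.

PV(dividends) I = 2.36·e^(−0.0605·3/12) = 2.3246
Fair forward F* = (S − I)·e^(rT) = (272.91 − 2.3246)·e^0.020167 = 270.5854 × 1.020372 = 276.0978
Market ₹283.48 > fair 276.0978: forward overpriced → cash-and-carry (borrow at r, buy the stock and collect the dividends, short the forward).
Profit at T = |F_mkt − F*| = |283.48 − 276.0978| = ₹7.38 per share

₹7.38 per share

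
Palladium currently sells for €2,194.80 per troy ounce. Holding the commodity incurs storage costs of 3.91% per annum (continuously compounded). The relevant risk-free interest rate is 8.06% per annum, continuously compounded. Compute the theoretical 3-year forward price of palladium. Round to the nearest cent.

€3,143.04 per troy ounce

Net carry = r + u − y = 0.0806 + 0.0391 − 0.0000 = 0.1197
F = S·e^((r+u−y)T) = 2194.80 · e^(0.1197 × 3) = 2194.80 · e^0.35910000
= 2194.80 × 1.43204000 = €3,143.04 per troy ounce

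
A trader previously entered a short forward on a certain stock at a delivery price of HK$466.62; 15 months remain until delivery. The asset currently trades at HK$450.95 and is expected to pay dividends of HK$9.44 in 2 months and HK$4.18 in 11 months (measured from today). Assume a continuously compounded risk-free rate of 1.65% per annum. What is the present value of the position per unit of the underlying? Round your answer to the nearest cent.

PV(remaining dividends) I = 9.44·e^(−0.0165·2/12) + 4.18·e^(−0.0165·11/12) = 13.5313
Current forward F = (S − I)·e^(rT) = (450.95 − 13.5313)·e^(0.0165·15/12) = 437.4187 × 1.020839 = 446.5341
Value (long) = (F − K)·e^(−rT) = (446.5341 − 466.62) × 0.979586 = -19.6759
Short position value = −(long value) = HK$19.68

HK$19.68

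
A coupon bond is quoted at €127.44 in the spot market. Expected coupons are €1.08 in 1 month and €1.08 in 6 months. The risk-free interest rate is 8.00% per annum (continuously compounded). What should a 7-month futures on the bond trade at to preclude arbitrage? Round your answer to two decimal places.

PV(coupons) I = 1.08·e^(−0.0800·1/12) + 1.08·e^(−0.0800·6/12)
I = 1.0728 + 1.0377 = 2.1105
F = (S − I)·e^(rT) = (127.44 − 2.1105) · e^(0.0800·7/12)
= 125.3295 · e^0.046667 = 125.3295 × 1.047773 = €131.32

€131.32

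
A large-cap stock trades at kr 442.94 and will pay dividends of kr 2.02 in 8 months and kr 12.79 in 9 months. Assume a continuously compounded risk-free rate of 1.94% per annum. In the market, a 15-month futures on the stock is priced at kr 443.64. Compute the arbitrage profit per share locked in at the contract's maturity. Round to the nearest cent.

PV(dividends) I = 2.02·e^(−0.0194·8/12) + 12.79·e^(−0.0194·9/12) = 14.5993
Fair futures F* = (S − I)·e^(rT) = (442.94 − 14.5993)·e^0.024250 = 428.3407 × 1.024546 = 438.8548
Market kr 443.64 > fair 438.8548: forward overpriced → cash-and-carry (borrow at r, buy the stock and collect the dividends, short the forward).
Profit at T = |F_mkt − F*| = |443.64 − 438.8548| = kr 4.79 per share

kr 4.79 per share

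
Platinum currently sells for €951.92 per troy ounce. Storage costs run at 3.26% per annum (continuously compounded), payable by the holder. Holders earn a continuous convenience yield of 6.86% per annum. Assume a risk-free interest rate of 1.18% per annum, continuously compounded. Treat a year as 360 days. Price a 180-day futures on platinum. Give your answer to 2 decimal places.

Net carry = r + u − y = 0.0118 + 0.0326 − 0.0686 = -0.0242
F = S·e^((r+u−y)T) = 951.92 · e^(-0.0242 × 180/360) = 951.92 · e^-0.012100
= 951.92 × 0.987973 = €940.47 per troy ounce

€940.47 per troy ounce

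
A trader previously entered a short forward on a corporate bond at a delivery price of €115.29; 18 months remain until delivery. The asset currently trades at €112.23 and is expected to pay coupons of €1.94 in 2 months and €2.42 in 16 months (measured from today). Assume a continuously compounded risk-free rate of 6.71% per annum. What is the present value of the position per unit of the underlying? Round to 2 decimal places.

-€3.85

PV(remaining coupons) I = 1.94·e^(−0.0671·2/12) + 2.42·e^(−0.0671·16/12) = 4.1313
Current forward F = (S − I)·e^(rT) = (112.23 − 4.1313)·e^(0.0671·18/12) = 108.0987 × 1.105890 = 119.5453
Value (long) = (F − K)·e^(−rT) = (119.5453 − 115.29) × 0.904249 = 3.8479
Short position value = −(long value) = -€3.85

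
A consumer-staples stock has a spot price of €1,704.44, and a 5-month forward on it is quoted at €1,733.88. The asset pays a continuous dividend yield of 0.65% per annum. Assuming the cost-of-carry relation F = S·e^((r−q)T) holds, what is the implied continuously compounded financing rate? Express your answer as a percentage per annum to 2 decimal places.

From F = S·e^((r−q)T): (r − q) = ln(F/S)/T
ln(1733.88/1704.44) = ln(1.017273) = 0.017126
(r − q) = 0.017126 / (5/12) = 0.041102
r = ln(F/S)/T + q = 0.041102 + 0.0065 = 0.047602
r = 4.76%

4.76%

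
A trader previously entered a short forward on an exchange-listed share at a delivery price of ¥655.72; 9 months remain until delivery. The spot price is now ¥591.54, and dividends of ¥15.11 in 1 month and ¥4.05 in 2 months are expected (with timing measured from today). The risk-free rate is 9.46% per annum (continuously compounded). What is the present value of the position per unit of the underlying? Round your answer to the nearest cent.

PV(remaining dividends) I = 15.11·e^(−0.0946·1/12) + 4.05·e^(−0.0946·2/12) = 18.9780
Current forward F = (S − I)·e^(rT) = (591.54 − 18.9780)·e^(0.0946·9/12) = 572.5620 × 1.073528 = 614.6613
Value (long) = (F − K)·e^(−rT) = (614.6613 − 655.72) × 0.931508 = -38.2465
Short position value = −(long value) = ¥38.25

¥38.25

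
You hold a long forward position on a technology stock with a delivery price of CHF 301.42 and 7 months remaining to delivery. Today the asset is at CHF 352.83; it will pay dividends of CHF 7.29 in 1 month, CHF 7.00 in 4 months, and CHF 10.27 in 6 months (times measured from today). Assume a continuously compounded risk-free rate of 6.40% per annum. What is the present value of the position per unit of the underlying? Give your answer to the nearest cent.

PV(remaining dividends) I = 7.29·e^(−0.0640·1/12) + 7.00·e^(−0.0640·4/12) + 10.27·e^(−0.0640·6/12) = 24.0500
Current forward F = (S − I)·e^(rT) = (352.83 − 24.0500)·e^(0.0640·7/12) = 328.7800 × 1.038039 = 341.2865
Value (long) = (F − K)·e^(−rT) = (341.2865 − 301.42) × 0.963355 = 38.4056
Value = CHF 38.41

CHF 38.41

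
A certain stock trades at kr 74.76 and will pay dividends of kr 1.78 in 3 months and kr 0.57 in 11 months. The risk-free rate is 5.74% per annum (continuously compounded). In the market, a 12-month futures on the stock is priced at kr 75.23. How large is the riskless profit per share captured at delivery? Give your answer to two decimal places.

kr 1.52 per share

PV(dividends) I = 1.78·e^(−0.0574·3/12) + 0.57·e^(−0.0574·11/12) = 2.2954
Fair futures F* = (S − I)·e^(rT) = (74.76 − 2.2954)·e^0.057400 = 72.4646 × 1.059079 = 76.7457
Market kr 75.23 < fair 76.7457: forward underpriced → reverse cash-and-carry (short the stock, invest proceeds at r, pay the dividends, go long the forward).
Profit at T = |F_mkt − F*| = |75.23 − 76.7457| = kr 1.52 per share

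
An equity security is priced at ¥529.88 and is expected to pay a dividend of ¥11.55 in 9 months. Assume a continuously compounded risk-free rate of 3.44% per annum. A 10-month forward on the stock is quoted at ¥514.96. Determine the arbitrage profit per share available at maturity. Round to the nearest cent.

¥18.75 per share

PV(dividends) I = 11.55·e^(−0.0344·9/12) = 11.2558
Fair forward F* = (S − I)·e^(rT) = (529.88 − 11.2558)·e^0.028667 = 518.6242 × 1.029082 = 533.7068
Market ¥514.96 < fair 533.7068: forward underpriced → reverse cash-and-carry (short the stock, invest proceeds at r, pay the dividends, go long the forward).
Profit at T = |F_mkt − F*| = |514.96 − 533.7068| = ¥18.75 per share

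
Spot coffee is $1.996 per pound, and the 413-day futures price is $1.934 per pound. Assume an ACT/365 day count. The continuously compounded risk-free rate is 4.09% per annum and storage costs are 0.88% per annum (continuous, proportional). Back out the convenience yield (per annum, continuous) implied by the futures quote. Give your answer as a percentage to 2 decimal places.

F = S·e^((r+u−y)T) ⇒ (r+u−y) = ln(F/S)/T
ln(1.934/1.996) = -0.031555; /T ⇒ -0.027888
y = r + u − ln(F/S)/T = 0.0409 + 0.0088 + 0.027888 = 0.077588
y = 7.76%

7.76%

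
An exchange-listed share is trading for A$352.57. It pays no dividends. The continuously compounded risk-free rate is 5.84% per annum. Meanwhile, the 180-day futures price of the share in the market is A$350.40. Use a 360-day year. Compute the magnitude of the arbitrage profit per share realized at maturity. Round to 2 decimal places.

Fair futures: F* = S·e^(carry·T), with carry = r = 0.0584
F* = 352.57 · e^(0.0584 × 180/360) = 352.57 · e^0.029200 = 352.57 × 1.029630 = A$363.0166
Market A$350.40 < fair A$363.0166: forward underpriced → reverse cash-and-carry (short spot, go long the forward).
At maturity, profit = |F_mkt − F*| = |350.40 − 363.0166| = A$12.62 per share

A$12.62 per share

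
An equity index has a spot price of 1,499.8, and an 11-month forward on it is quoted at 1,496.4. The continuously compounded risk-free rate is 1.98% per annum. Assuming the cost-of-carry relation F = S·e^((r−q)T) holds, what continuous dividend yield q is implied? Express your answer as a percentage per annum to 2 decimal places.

From F = S·e^((r−q)T): (r − q) = ln(F/S)/T
ln(1496.4/1499.8) = ln(0.997733) = -0.002270
(r − q) = -0.002270 / (11/12) = -0.002476
q = r − ln(F/S)/T = 0.0198 + 0.002476 = 0.022276
q = 2.23%

2.23%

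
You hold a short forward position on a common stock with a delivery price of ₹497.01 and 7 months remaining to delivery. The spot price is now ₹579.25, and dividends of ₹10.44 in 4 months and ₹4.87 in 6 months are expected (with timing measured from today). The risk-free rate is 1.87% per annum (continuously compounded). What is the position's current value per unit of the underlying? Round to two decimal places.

-₹72.43

PV(remaining dividends) I = 10.44·e^(−0.0187·4/12) + 4.87·e^(−0.0187·6/12) = 15.1998
Current forward F = (S − I)·e^(rT) = (579.25 − 15.1998)·e^(0.0187·7/12) = 564.0502 × 1.010968 = 570.2367
Value (long) = (F − K)·e^(−rT) = (570.2367 − 497.01) × 0.989151 = 72.4323
Short position value = −(long value) = -₹72.43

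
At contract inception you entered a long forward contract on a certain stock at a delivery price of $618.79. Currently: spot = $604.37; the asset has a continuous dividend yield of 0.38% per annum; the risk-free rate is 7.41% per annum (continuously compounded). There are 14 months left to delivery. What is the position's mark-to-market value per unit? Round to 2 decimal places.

Current fair forward for the remaining 14 months: F = S·e^((r − q)·T), (r − q) = 0.0741 − 0.0038 = 0.0703
F = 604.37 · e^(0.0703 × 14/12) = 604.37 × 1.085474 = 656.0279
Value of long forward = (F − K)·e^(−rT) = (656.0279 − 618.79) · e^(−0.0741·14/12)
= 37.2379 × 0.917181 = 34.15

$34.15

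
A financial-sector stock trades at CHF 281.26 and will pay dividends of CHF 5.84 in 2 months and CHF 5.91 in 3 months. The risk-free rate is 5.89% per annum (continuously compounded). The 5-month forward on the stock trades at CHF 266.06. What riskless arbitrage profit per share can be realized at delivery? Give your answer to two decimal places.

CHF 10.29 per share

PV(dividends) I = 5.84·e^(−0.0589·2/12) + 5.91·e^(−0.0589·3/12) = 11.6066
Fair forward F* = (S − I)·e^(rT) = (281.26 − 11.6066)·e^0.024542 = 269.6534 × 1.024846 = 276.3532
Market CHF 266.06 < fair 276.3532: forward underpriced → reverse cash-and-carry (short the stock, invest proceeds at r, pay the dividends, go long the forward).
Profit at T = |F_mkt − F*| = |266.06 − 276.3532| = CHF 10.29 per share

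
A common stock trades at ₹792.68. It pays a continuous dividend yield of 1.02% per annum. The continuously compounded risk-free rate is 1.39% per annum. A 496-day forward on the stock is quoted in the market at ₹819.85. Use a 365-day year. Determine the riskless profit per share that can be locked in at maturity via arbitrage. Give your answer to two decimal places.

Fair forward: F* = S·e^(carry·T), with carry = (r − q) = 0.0139 − 0.0102 = 0.0037
F* = 792.68 · e^(0.0037 × 496/365) = 792.68 · e^0.005028 = 792.68 × 1.005041 = ₹796.6759
Market ₹819.85 > fair ₹796.6759: forward overpriced → cash-and-carry (buy spot, short the forward).
At maturity, profit = |F_mkt − F*| = |819.85 − 796.6759| = ₹23.17 per share

₹23.17 per share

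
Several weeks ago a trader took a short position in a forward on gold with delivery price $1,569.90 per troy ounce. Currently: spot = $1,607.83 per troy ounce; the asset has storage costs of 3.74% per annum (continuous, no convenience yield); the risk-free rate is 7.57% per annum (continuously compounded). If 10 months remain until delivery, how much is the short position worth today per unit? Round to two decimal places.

Current fair forward for the remaining 10 months: F = S·e^((r + u)·T), (r + u) = 0.0757 + 0.0374 = 0.1131
F = 1607.83 · e^(0.1131 × 10/12) = 1607.83 × 1.09883442 = 1766.7389
Value of long forward = (F − K)·e^(−rT) = (1766.7389 − 1569.90) · e^(−0.0757·10/12)
= 196.8389 × 0.93886523 = 184.81
Short position value = −(long value) = -$184.81

-$184.81 per troy ounce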